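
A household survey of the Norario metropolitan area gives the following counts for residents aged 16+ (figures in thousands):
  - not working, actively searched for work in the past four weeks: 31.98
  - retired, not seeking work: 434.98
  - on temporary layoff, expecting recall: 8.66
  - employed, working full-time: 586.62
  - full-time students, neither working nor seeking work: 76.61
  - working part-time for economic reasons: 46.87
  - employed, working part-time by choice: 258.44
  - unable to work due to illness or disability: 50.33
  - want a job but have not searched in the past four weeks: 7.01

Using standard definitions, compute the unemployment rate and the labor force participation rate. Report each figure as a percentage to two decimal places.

Employed = 586.62 + 46.87 + 258.44 = 891.93 thousand (anyone who worked, including part-time for economic reasons, counts as employed).
Unemployed = 31.98 + 8.66 = 40.64 thousand (jobless and actively searching, or on temporary layoff).
Labor force = 891.93 + 40.64 = 932.57 thousand.
Not in labor force = 434.98 + 76.61 + 50.33 + 7.01 = 568.93 thousand (those not working and not actively searching are outside the labor force — including those who want a job but have given up searching).
Civilian working-age population = 932.57 + 568.93 = 1,501.50 thousand.
Unemployment rate = 40.64 / 932.57 = 4.36%.
Labor force participation rate = 932.57 / 1,501.50 = 62.11%.

Unemployment rate ≈ 4.36%; labor force participation rate ≈ 62.11%.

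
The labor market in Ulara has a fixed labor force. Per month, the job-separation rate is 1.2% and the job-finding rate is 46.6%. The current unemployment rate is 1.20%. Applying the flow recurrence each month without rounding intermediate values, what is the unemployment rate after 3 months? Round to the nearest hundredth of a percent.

With a fixed labor force, u_{t+1} = u_t + s·(1−u_t) − f·u_t = u_t·(1−s−f) + s.
Here 1−s−f = 0.522 and s = 0.012.
u_1 = 0.012000 × 0.522 + 0.012 = 0.018264.
u_2 = 0.018264 × 0.522 + 0.012 = 0.021534.
u_3 = 0.021534 × 0.522 + 0.012 = 0.023241.

Unemployment rate after three months ≈ 2.32%.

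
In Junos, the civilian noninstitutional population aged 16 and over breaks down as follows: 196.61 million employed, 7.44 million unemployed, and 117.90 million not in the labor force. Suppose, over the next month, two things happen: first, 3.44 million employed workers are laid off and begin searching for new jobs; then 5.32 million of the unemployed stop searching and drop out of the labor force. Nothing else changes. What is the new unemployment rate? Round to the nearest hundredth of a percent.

New unemployment rate ≈ 2.80%.

Initially, labor force = 196.61 + 7.44 = 204.05 million, so u = 7.44/204.05 = 3.65%.
After the first change, employed falls and unemployed rises by 3.44; labor force unchanged → E = 193.17, U = 10.88, labor force = 204.05 million.
After the second change, unemployed and labor force both fall by 5.32 → E = 193.17, U = 5.56, labor force = 198.73 million.
New unemployment rate = 5.56 / 198.73 = 2.80%.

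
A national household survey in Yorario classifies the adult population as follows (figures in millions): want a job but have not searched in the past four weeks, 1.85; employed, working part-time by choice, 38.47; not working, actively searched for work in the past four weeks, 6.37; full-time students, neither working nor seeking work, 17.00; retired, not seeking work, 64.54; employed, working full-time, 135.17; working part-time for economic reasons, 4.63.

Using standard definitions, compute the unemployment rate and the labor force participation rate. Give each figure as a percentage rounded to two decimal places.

Unemployment rate ≈ 3.45%; labor force participation rate ≈ 68.89%.

Employed = 38.47 + 135.17 + 4.63 = 178.27 million (anyone who worked, including part-time for economic reasons, counts as employed).
Unemployed = 6.37 million.
Labor force = 178.27 + 6.37 = 184.64 million.
Not in labor force = 1.85 + 17.00 + 64.54 = 83.39 million (those not working and not actively searching are outside the labor force — including those who want a job but have given up searching).
Civilian working-age population = 184.64 + 83.39 = 268.03 million.
Unemployment rate = 6.37 / 184.64 = 3.45%.
Labor force participation rate = 184.64 / 268.03 = 68.89%.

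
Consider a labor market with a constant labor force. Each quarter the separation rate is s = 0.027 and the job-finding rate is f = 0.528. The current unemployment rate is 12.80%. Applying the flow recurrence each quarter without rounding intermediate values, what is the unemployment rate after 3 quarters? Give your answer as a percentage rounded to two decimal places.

With a fixed labor force, u_{t+1} = u_t + s·(1−u_t) − f·u_t = u_t·(1−s−f) + s.
Here 1−s−f = 0.445 and s = 0.027.
u_1 = 0.128000 × 0.445 + 0.027 = 0.083960.
u_2 = 0.083960 × 0.445 + 0.027 = 0.064362.
u_3 = 0.064362 × 0.445 + 0.027 = 0.055641.

Unemployment rate after three quarters ≈ 5.56%.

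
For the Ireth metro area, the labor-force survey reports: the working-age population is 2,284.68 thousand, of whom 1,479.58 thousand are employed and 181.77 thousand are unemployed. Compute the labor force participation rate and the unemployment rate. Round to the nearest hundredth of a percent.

Labor force participation rate ≈ 72.72%; unemployment rate ≈ 10.94%.

Labor force = employed + unemployed = 1,479.58 + 181.77 = 1,661.35 thousand.
Unemployment rate = 181.77 / 1,661.35 = 10.94%.
Labor force participation rate = 1,661.35 / 2,284.68 = 72.72%.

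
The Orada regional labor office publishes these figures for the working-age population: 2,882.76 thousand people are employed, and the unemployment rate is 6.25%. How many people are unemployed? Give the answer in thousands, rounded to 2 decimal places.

About 192.18 thousand are unemployed.

Let U be the number unemployed. The labor force is E + U, and U/(E+U) = 0.0625.
So U = 0.0625 × 2,882.76 / (1 − 0.0625) = 180.1725 / 0.9375 ≈ 192.18 thousand.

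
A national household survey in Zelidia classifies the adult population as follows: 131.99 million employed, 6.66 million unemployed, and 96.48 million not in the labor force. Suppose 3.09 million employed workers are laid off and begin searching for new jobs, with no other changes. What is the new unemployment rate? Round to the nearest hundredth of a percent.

Initially, labor force = 131.99 + 6.66 = 138.65 million, so u = 6.66/138.65 = 4.80%.
After the change, employed falls and unemployed rises by 3.09; labor force unchanged → E = 128.90, U = 9.75, labor force = 138.65 million.
New unemployment rate = 9.75 / 138.65 = 7.03%.

New unemployment rate ≈ 7.03%.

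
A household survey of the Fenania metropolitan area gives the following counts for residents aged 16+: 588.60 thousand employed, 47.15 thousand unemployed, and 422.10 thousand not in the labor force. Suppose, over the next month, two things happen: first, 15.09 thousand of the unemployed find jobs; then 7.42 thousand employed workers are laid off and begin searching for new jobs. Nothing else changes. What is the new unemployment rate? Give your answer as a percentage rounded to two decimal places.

Initially, labor force = 588.60 + 47.15 = 635.75 thousand, so u = 47.15/635.75 = 7.42%.
After the first change, unemployed falls and employed rises by 15.09; labor force unchanged → E = 603.69, U = 32.06, labor force = 635.75 thousand.
After the second change, employed falls and unemployed rises by 7.42; labor force unchanged → E = 596.27, U = 39.48, labor force = 635.75 thousand.
New unemployment rate = 39.48 / 635.75 = 6.21%.

New unemployment rate ≈ 6.21%.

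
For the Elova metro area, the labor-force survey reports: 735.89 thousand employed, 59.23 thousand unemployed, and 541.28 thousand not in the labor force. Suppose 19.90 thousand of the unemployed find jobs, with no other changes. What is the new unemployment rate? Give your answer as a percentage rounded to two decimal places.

Initially, labor force = 735.89 + 59.23 = 795.12 thousand, so u = 59.23/795.12 = 7.45%.
After the change, unemployed falls and employed rises by 19.90; labor force unchanged → E = 755.79, U = 39.33, labor force = 795.12 thousand.
New unemployment rate = 39.33 / 795.12 = 4.95%.

New unemployment rate ≈ 4.95%.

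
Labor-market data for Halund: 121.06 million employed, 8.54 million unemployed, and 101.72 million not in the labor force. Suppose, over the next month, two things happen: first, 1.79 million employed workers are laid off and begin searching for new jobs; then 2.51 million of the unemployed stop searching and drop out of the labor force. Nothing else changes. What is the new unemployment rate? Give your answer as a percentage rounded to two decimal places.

Initially, labor force = 121.06 + 8.54 = 129.60 million, so u = 8.54/129.60 = 6.59%.
After the first change, employed falls and unemployed rises by 1.79; labor force unchanged → E = 119.27, U = 10.33, labor force = 129.60 million.
After the second change, unemployed and labor force both fall by 2.51 → E = 119.27, U = 7.82, labor force = 127.09 million.
New unemployment rate = 7.82 / 127.09 = 6.15%.

New unemployment rate ≈ 6.15%.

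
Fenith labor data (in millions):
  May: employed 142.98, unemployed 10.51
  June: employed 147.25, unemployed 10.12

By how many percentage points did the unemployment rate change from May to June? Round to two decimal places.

The unemployment rate changed by −0.42 percentage points.

May: labor force = 142.98 + 10.51 = 153.49; u = 10.51/153.49 = 6.85%.
June: labor force = 147.25 + 10.12 = 157.37; u = 10.12/157.37 = 6.43%.
Change = 6.43% − 6.85% = −0.42 pp.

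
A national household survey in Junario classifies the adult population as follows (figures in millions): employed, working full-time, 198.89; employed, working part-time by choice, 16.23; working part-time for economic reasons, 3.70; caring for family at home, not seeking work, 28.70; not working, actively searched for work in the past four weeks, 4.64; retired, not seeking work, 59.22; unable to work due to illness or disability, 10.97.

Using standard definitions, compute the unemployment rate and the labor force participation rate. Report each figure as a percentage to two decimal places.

Unemployment rate ≈ 2.08%; labor force participation rate ≈ 69.32%.

Employed = 198.89 + 16.23 + 3.70 = 218.82 million (anyone who worked, including part-time for economic reasons, counts as employed).
Unemployed = 4.64 million.
Labor force = 218.82 + 4.64 = 223.46 million.
Not in labor force = 28.70 + 59.22 + 10.97 = 98.89 million (those not working and not actively searching are outside the labor force).
Civilian working-age population = 223.46 + 98.89 = 322.35 million.
Unemployment rate = 4.64 / 223.46 = 2.08%.
Labor force participation rate = 223.46 / 322.35 = 69.32%.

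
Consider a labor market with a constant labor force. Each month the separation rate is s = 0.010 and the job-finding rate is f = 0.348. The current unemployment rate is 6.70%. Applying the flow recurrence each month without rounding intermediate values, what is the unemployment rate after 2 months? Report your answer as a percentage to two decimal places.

With a fixed labor force, u_{t+1} = u_t + s·(1−u_t) − f·u_t = u_t·(1−s−f) + s.
Here 1−s−f = 0.642 and s = 0.010.
u_1 = 0.067000 × 0.642 + 0.010 = 0.053014.
u_2 = 0.053014 × 0.642 + 0.010 = 0.044035.

Unemployment rate after two months ≈ 4.40%.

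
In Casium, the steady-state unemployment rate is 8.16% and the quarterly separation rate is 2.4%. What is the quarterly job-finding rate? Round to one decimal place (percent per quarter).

Job-finding rate ≈ 27.0% per quarter.

From u* = s/(s+f): f = s·(1−u)/u.
f = 2.4 × (1 − 0.0816) / 0.0816 = 2.2042 / 0.0816 ≈ 27.0% per quarter.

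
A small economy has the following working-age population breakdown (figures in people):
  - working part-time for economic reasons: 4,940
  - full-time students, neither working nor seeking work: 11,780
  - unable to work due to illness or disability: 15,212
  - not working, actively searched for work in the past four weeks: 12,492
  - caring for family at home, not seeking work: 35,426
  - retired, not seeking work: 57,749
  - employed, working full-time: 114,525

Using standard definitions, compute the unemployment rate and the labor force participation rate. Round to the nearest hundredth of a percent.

Unemployment rate ≈ 9.47%; labor force participation rate ≈ 52.34%.

Employed = 4,940 + 114,525 = 119,465 (anyone who worked, including part-time for economic reasons, counts as employed).
Unemployed = 12,492.
Labor force = 119,465 + 12,492 = 131,957.
Not in labor force = 11,780 + 15,212 + 35,426 + 57,749 = 120,167 (those not working and not actively searching are outside the labor force).
Civilian working-age population = 131,957 + 120,167 = 252,124.
Unemployment rate = 12,492 / 131,957 = 9.47%.
Labor force participation rate = 131,957 / 252,124 = 52.34%.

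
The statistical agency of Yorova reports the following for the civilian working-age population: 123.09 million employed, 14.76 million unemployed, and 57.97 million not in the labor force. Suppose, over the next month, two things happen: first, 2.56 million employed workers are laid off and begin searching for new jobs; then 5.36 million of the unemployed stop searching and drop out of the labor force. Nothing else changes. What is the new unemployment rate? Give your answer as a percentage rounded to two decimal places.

New unemployment rate ≈ 9.03%.

Initially, labor force = 123.09 + 14.76 = 137.85 million, so u = 14.76/137.85 = 10.71%.
After the first change, employed falls and unemployed rises by 2.56; labor force unchanged → E = 120.53, U = 17.32, labor force = 137.85 million.
After the second change, unemployed and labor force both fall by 5.36 → E = 120.53, U = 11.96, labor force = 132.49 million.
New unemployment rate = 11.96 / 132.49 = 9.03%.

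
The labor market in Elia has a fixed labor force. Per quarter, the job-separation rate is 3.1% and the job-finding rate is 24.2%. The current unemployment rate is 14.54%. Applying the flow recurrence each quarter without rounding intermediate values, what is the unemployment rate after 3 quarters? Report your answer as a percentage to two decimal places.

Unemployment rate after three quarters ≈ 12.58%.

With a fixed labor force, u_{t+1} = u_t + s·(1−u_t) − f·u_t = u_t·(1−s−f) + s.
Here 1−s−f = 0.727 and s = 0.031.
u_1 = 0.145400 × 0.727 + 0.031 = 0.136706.
u_2 = 0.136706 × 0.727 + 0.031 = 0.130385.
u_3 = 0.130385 × 0.727 + 0.031 = 0.125790.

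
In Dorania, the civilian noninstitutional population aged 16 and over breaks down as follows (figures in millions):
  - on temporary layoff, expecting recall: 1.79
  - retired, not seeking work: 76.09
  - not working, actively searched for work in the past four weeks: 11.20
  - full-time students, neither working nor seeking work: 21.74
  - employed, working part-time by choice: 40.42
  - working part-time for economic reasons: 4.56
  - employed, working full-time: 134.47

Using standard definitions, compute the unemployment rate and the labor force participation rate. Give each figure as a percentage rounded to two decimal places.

Unemployment rate ≈ 6.75%; labor force participation rate ≈ 66.30%.

Employed = 40.42 + 4.56 + 134.47 = 179.45 million (anyone who worked, including part-time for economic reasons, counts as employed).
Unemployed = 1.79 + 11.20 = 12.99 million (jobless and actively searching, or on temporary layoff).
Labor force = 179.45 + 12.99 = 192.44 million.
Not in labor force = 76.09 + 21.74 = 97.83 million (those not working and not actively searching are outside the labor force).
Civilian working-age population = 192.44 + 97.83 = 290.27 million.
Unemployment rate = 12.99 / 192.44 = 6.75%.
Labor force participation rate = 192.44 / 290.27 = 66.30%.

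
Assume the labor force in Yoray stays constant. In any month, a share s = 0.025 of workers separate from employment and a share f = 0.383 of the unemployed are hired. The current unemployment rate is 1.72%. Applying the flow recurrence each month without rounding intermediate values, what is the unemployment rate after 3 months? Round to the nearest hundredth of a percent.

With a fixed labor force, u_{t+1} = u_t + s·(1−u_t) − f·u_t = u_t·(1−s−f) + s.
Here 1−s−f = 0.592 and s = 0.025.
u_1 = 0.017200 × 0.592 + 0.025 = 0.035182.
u_2 = 0.035182 × 0.592 + 0.025 = 0.045828.
u_3 = 0.045828 × 0.592 + 0.025 = 0.052130.

Unemployment rate after three months ≈ 5.21%.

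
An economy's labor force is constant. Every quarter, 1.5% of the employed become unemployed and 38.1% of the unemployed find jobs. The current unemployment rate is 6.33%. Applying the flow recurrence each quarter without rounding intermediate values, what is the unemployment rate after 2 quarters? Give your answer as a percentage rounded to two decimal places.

Unemployment rate after two quarters ≈ 4.72%.

With a fixed labor force, u_{t+1} = u_t + s·(1−u_t) − f·u_t = u_t·(1−s−f) + s.
Here 1−s−f = 0.604 and s = 0.015.
u_1 = 0.063300 × 0.604 + 0.015 = 0.053233.
u_2 = 0.053233 × 0.604 + 0.015 = 0.047153.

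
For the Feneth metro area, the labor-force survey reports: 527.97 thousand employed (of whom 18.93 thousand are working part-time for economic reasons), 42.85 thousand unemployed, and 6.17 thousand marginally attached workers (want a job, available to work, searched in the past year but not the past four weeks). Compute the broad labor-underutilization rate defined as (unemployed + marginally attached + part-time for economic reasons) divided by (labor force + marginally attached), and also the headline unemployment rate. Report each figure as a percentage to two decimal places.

Labor force = 527.97 + 42.85 = 570.82 thousand.
Numerator = 42.85 + 6.17 + 18.93 = 67.95 thousand.
Denominator = 570.82 + 6.17 = 576.99 thousand.
Broad rate = 67.95 / 576.99 = 11.78%.
Headline unemployment rate = 42.85 / 570.82 = 7.51%.

Broad underutilization rate ≈ 11.78%; headline unemployment rate ≈ 7.51%.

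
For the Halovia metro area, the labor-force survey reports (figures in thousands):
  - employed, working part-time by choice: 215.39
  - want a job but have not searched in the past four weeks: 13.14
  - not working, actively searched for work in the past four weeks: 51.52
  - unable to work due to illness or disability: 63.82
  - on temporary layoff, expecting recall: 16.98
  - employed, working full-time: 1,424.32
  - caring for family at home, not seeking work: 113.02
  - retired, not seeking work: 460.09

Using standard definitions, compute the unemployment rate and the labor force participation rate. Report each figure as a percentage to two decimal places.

Unemployment rate ≈ 4.01%; labor force participation rate ≈ 72.43%.

Employed = 215.39 + 1,424.32 = 1,639.71 thousand.
Unemployed = 51.52 + 16.98 = 68.50 thousand (jobless and actively searching, or on temporary layoff).
Labor force = 1,639.71 + 68.50 = 1,708.21 thousand.
Not in labor force = 13.14 + 63.82 + 113.02 + 460.09 = 650.07 thousand (those not working and not actively searching are outside the labor force — including those who want a job but have given up searching).
Civilian working-age population = 1,708.21 + 650.07 = 2,358.28 thousand.
Unemployment rate = 68.50 / 1,708.21 = 4.01%.
Labor force participation rate = 1,708.21 / 2,358.28 = 72.43%.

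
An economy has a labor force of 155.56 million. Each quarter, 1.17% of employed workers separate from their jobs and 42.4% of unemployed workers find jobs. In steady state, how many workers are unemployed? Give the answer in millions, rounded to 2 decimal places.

About 4.18 million are unemployed in steady state.

Steady-state unemployment rate u* = s/(s+f) = 1.17/(1.17+42.4) = 0.026853.
Unemployed = u* × labor force = 0.026853 × 155.56 ≈ 4.18 million.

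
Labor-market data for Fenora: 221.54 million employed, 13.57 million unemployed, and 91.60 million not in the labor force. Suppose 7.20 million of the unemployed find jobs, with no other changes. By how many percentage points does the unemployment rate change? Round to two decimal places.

Initially, labor force = 221.54 + 13.57 = 235.11 million, so u = 13.57/235.11 = 5.77%.
After the change, unemployed falls and employed rises by 7.20; labor force unchanged → E = 228.74, U = 6.37, labor force = 235.11 million.
New unemployment rate = 6.37 / 235.11 = 2.71%.
Change = 2.71% − 5.77% = −3.06 percentage points.

The unemployment rate changes by −3.06 percentage points.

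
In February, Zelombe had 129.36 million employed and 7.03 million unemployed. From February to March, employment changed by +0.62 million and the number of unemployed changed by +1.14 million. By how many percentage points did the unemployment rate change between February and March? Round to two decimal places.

The unemployment rate changed by +0.76 percentage points.

February: labor force = 129.36 + 7.03 = 136.39; u = 7.03/136.39 = 5.15%.
March: labor force = 129.98 + 8.17 = 138.15; u = 8.17/138.15 = 5.91%.
Change = 5.91% − 5.15% = +0.76 pp.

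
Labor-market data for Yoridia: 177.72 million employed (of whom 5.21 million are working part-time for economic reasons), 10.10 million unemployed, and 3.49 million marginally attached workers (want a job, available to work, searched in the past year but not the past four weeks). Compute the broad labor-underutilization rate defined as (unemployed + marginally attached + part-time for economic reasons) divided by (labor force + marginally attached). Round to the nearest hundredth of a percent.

Labor force = 177.72 + 10.10 = 187.82 million.
Numerator = 10.10 + 3.49 + 5.21 = 18.80 million.
Denominator = 187.82 + 3.49 = 191.31 million.
Broad rate = 18.80 / 191.31 = 9.83%.

Broad underutilization rate ≈ 9.83%.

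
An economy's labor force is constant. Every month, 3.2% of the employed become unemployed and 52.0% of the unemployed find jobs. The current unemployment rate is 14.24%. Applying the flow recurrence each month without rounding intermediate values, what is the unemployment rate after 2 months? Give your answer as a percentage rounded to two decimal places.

With a fixed labor force, u_{t+1} = u_t + s·(1−u_t) − f·u_t = u_t·(1−s−f) + s.
Here 1−s−f = 0.448 and s = 0.032.
u_1 = 0.142400 × 0.448 + 0.032 = 0.095795.
u_2 = 0.095795 × 0.448 + 0.032 = 0.074916.

Unemployment rate after two months ≈ 7.49%.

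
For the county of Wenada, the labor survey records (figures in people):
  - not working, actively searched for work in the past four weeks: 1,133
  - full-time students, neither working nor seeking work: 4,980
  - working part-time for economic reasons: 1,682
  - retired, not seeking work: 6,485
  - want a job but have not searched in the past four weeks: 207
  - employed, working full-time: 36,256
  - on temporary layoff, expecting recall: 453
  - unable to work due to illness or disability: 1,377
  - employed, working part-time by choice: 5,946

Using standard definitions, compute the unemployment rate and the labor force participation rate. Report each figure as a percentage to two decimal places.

Employed = 1,682 + 36,256 + 5,946 = 43,884 (anyone who worked, including part-time for economic reasons, counts as employed).
Unemployed = 1,133 + 453 = 1,586 (jobless and actively searching, or on temporary layoff).
Labor force = 43,884 + 1,586 = 45,470.
Not in labor force = 4,980 + 6,485 + 207 + 1,377 = 13,049 (those not working and not actively searching are outside the labor force — including those who want a job but have given up searching).
Civilian working-age population = 45,470 + 13,049 = 58,519.
Unemployment rate = 1,586 / 45,470 = 3.49%.
Labor force participation rate = 45,470 / 58,519 = 77.70%.

Unemployment rate ≈ 3.49%; labor force participation rate ≈ 77.70%.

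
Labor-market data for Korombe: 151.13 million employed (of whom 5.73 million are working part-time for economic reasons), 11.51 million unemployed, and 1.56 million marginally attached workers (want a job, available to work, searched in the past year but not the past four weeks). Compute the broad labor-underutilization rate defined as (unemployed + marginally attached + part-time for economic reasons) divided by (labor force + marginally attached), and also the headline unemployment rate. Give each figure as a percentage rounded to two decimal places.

Broad underutilization rate ≈ 11.45%; headline unemployment rate ≈ 7.08%.

Labor force = 151.13 + 11.51 = 162.64 million.
Numerator = 11.51 + 1.56 + 5.73 = 18.80 million.
Denominator = 162.64 + 1.56 = 164.20 million.
Broad rate = 18.80 / 164.20 = 11.45%.
Headline unemployment rate = 11.51 / 162.64 = 7.08%.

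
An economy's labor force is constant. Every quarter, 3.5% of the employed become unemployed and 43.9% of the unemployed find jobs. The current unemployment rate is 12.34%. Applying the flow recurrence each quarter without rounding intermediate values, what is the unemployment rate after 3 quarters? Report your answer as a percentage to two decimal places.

Unemployment rate after three quarters ≈ 8.11%.

With a fixed labor force, u_{t+1} = u_t + s·(1−u_t) − f·u_t = u_t·(1−s−f) + s.
Here 1−s−f = 0.526 and s = 0.035.
u_1 = 0.123400 × 0.526 + 0.035 = 0.099908.
u_2 = 0.099908 × 0.526 + 0.035 = 0.087552.
u_3 = 0.087552 × 0.526 + 0.035 = 0.081052.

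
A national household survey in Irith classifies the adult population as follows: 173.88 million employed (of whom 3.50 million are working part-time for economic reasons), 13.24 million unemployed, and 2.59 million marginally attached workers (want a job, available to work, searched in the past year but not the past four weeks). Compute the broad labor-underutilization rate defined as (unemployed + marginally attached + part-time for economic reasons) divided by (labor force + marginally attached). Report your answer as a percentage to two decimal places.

Labor force = 173.88 + 13.24 = 187.12 million.
Numerator = 13.24 + 2.59 + 3.50 = 19.33 million.
Denominator = 187.12 + 2.59 = 189.71 million.
Broad rate = 19.33 / 189.71 = 10.19%.

Broad underutilization rate ≈ 10.19%.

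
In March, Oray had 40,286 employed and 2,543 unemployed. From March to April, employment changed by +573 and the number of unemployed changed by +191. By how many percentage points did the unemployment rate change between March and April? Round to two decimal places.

The unemployment rate changed by +0.33 percentage points.

March: labor force = 40,286 + 2,543 = 42,829; u = 2,543/42,829 = 5.94%.
April: labor force = 40,859 + 2,734 = 43,593; u = 2,734/43,593 = 6.27%.
Change = 6.27% − 5.94% = +0.33 pp.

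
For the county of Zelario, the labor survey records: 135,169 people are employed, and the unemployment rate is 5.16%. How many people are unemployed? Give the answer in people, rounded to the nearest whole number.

About 7,354 are unemployed.

Let U be the number unemployed. The labor force is E + U, and U/(E+U) = 0.0516.
So U = 0.0516 × 135,169 / (1 − 0.0516) = 6974.72 / 0.9484 ≈ 7,354.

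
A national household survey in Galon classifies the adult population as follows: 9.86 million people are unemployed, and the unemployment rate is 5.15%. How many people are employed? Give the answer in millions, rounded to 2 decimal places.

Labor force = U / u = 9.86 / 0.0515 ≈ 191.46 million.
Employed = labor force − unemployed = 191.46 − 9.86 = 181.60 million.

About 181.60 million are employed.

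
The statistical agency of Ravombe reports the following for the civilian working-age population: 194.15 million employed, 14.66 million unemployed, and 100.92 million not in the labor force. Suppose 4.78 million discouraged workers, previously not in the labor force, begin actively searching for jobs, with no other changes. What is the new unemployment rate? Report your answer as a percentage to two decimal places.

Initially, labor force = 194.15 + 14.66 = 208.81 million, so u = 14.66/208.81 = 7.02%.
After the change, unemployed and labor force both rise by 4.78 → E = 194.15, U = 19.44, labor force = 213.59 million.
New unemployment rate = 19.44 / 213.59 = 9.10%.

New unemployment rate ≈ 9.10%.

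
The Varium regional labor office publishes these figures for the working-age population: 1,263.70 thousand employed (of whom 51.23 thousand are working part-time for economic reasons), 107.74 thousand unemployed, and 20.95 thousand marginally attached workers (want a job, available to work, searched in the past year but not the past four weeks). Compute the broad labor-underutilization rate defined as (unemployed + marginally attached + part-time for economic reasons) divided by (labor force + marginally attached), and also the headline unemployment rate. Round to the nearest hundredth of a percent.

Broad underutilization rate ≈ 12.92%; headline unemployment rate ≈ 7.86%.

Labor force = 1,263.70 + 107.74 = 1,371.44 thousand.
Numerator = 107.74 + 20.95 + 51.23 = 179.92 thousand.
Denominator = 1,371.44 + 20.95 = 1,392.39 thousand.
Broad rate = 179.92 / 1,392.39 = 12.92%.
Headline unemployment rate = 107.74 / 1,371.44 = 7.86%.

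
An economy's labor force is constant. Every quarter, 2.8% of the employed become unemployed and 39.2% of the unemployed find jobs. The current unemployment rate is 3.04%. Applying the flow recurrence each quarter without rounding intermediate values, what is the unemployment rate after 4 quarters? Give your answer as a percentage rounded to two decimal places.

With a fixed labor force, u_{t+1} = u_t + s·(1−u_t) − f·u_t = u_t·(1−s−f) + s.
Here 1−s−f = 0.580 and s = 0.028.
u_1 = 0.030400 × 0.580 + 0.028 = 0.045632.
u_2 = 0.045632 × 0.580 + 0.028 = 0.054467.
u_3 = 0.054467 × 0.580 + 0.028 = 0.059591.
u_4 = 0.059591 × 0.580 + 0.028 = 0.062563.

Unemployment rate after four quarters ≈ 6.26%.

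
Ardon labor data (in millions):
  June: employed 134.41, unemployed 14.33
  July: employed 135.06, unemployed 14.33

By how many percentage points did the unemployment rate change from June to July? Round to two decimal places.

The unemployment rate changed by −0.04 percentage points.

June: labor force = 134.41 + 14.33 = 148.74; u = 14.33/148.74 = 9.63%.
July: labor force = 135.06 + 14.33 = 149.39; u = 14.33/149.39 = 9.59%.
Change = 9.59% − 9.63% = −0.04 pp.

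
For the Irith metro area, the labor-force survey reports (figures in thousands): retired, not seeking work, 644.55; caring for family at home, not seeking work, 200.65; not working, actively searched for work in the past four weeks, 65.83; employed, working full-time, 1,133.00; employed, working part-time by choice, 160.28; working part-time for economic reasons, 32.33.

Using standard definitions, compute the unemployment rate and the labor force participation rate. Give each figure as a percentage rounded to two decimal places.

Unemployment rate ≈ 4.73%; labor force participation rate ≈ 62.21%.

Employed = 1,133.00 + 160.28 + 32.33 = 1,325.61 thousand (anyone who worked, including part-time for economic reasons, counts as employed).
Unemployed = 65.83 thousand.
Labor force = 1,325.61 + 65.83 = 1,391.44 thousand.
Not in labor force = 644.55 + 200.65 = 845.20 thousand (those not working and not actively searching are outside the labor force).
Civilian working-age population = 1,391.44 + 845.20 = 2,236.64 thousand.
Unemployment rate = 65.83 / 1,391.44 = 4.73%.
Labor force participation rate = 1,391.44 / 2,236.64 = 62.21%.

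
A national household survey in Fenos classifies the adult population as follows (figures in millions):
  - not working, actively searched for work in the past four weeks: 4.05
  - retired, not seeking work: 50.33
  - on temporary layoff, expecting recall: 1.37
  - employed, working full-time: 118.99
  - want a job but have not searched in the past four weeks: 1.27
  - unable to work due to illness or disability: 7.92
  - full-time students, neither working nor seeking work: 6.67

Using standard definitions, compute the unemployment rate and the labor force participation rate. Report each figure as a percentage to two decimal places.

Employed = 118.99 million.
Unemployed = 4.05 + 1.37 = 5.42 million (jobless and actively searching, or on temporary layoff).
Labor force = 118.99 + 5.42 = 124.41 million.
Not in labor force = 50.33 + 1.27 + 7.92 + 6.67 = 66.19 million (those not working and not actively searching are outside the labor force — including those who want a job but have given up searching).
Civilian working-age population = 124.41 + 66.19 = 190.60 million.
Unemployment rate = 5.42 / 124.41 = 4.36%.
Labor force participation rate = 124.41 / 190.60 = 65.27%.

Unemployment rate ≈ 4.36%; labor force participation rate ≈ 65.27%.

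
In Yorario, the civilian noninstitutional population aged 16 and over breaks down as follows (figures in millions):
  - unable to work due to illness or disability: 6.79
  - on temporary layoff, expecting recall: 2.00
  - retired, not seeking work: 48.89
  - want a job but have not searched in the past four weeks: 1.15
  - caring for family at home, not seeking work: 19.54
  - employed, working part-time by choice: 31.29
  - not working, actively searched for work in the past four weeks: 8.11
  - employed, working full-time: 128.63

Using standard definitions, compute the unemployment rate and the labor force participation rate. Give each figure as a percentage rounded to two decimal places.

Employed = 31.29 + 128.63 = 159.92 million.
Unemployed = 2.00 + 8.11 = 10.11 million (jobless and actively searching, or on temporary layoff).
Labor force = 159.92 + 10.11 = 170.03 million.
Not in labor force = 6.79 + 48.89 + 1.15 + 19.54 = 76.37 million (those not working and not actively searching are outside the labor force — including those who want a job but have given up searching).
Civilian working-age population = 170.03 + 76.37 = 246.40 million.
Unemployment rate = 10.11 / 170.03 = 5.95%.
Labor force participation rate = 170.03 / 246.40 = 69.01%.

Unemployment rate ≈ 5.95%; labor force participation rate ≈ 69.01%.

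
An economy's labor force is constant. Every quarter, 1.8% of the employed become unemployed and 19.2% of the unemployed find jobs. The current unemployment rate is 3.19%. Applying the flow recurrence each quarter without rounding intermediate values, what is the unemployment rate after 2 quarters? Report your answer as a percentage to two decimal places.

With a fixed labor force, u_{t+1} = u_t + s·(1−u_t) − f·u_t = u_t·(1−s−f) + s.
Here 1−s−f = 0.790 and s = 0.018.
u_1 = 0.031900 × 0.790 + 0.018 = 0.043201.
u_2 = 0.043201 × 0.790 + 0.018 = 0.052129.

Unemployment rate after two quarters ≈ 5.21%.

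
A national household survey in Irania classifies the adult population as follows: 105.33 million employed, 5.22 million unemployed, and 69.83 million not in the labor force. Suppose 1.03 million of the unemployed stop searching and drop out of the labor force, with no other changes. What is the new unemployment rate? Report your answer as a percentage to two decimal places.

New unemployment rate ≈ 3.83%.

Initially, labor force = 105.33 + 5.22 = 110.55 million, so u = 5.22/110.55 = 4.72%.
After the change, unemployed and labor force both fall by 1.03 → E = 105.33, U = 4.19, labor force = 109.52 million.
New unemployment rate = 4.19 / 109.52 = 3.83%.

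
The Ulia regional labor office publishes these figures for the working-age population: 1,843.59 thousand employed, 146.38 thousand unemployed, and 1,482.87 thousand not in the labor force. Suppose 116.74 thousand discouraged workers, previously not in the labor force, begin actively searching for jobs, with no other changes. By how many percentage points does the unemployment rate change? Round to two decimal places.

The unemployment rate changes by +5.13 percentage points.

Initially, labor force = 1,843.59 + 146.38 = 1,989.97 thousand, so u = 146.38/1,989.97 = 7.36%.
After the change, unemployed and labor force both rise by 116.74 → E = 1,843.59, U = 263.12, labor force = 2,106.71 thousand.
New unemployment rate = 263.12 / 2,106.71 = 12.49%.
Change = 12.49% − 7.36% = +5.13 percentage points.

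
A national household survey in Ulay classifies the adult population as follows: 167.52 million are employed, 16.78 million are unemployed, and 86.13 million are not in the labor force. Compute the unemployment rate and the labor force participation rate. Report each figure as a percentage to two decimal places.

Labor force = employed + unemployed = 167.52 + 16.78 = 184.30 million.
Working-age population = 184.30 + 86.13 = 270.43 million.
Unemployment rate = 16.78 / 184.30 = 9.10%.
Labor force participation rate = 184.30 / 270.43 = 68.15%.

Unemployment rate ≈ 9.10%; labor force participation rate ≈ 68.15%.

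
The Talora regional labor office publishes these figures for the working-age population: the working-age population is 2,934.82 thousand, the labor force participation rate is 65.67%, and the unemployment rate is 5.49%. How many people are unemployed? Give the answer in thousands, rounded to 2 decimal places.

About 105.81 thousand are unemployed.

Labor force = 0.6567 × 2,934.82 = 1,927.30 thousand.
Unemployed = 0.0549 × 1,927.30 ≈ 105.81 thousand.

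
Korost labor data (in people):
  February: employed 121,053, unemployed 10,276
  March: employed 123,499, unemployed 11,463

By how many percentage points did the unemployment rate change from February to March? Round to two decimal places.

February: labor force = 121,053 + 10,276 = 131,329; u = 10,276/131,329 = 7.82%.
March: labor force = 123,499 + 11,463 = 134,962; u = 11,463/134,962 = 8.49%.
Change = 8.49% − 7.82% = +0.67 pp.

The unemployment rate changed by +0.67 percentage points.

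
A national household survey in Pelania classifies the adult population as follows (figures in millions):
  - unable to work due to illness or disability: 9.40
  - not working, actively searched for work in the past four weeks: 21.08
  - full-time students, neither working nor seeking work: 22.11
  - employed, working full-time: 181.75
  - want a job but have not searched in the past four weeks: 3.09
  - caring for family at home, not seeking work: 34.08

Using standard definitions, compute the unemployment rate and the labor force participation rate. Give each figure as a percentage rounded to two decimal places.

Unemployment rate ≈ 10.39%; labor force participation rate ≈ 74.70%.

Employed = 181.75 million.
Unemployed = 21.08 million.
Labor force = 181.75 + 21.08 = 202.83 million.
Not in labor force = 9.40 + 22.11 + 3.09 + 34.08 = 68.68 million (those not working and not actively searching are outside the labor force — including those who want a job but have given up searching).
Civilian working-age population = 202.83 + 68.68 = 271.51 million.
Unemployment rate = 21.08 / 202.83 = 10.39%.
Labor force participation rate = 202.83 / 271.51 = 74.70%.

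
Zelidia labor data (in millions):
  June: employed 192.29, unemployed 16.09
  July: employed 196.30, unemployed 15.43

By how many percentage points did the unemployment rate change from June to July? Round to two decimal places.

June: labor force = 192.29 + 16.09 = 208.38; u = 16.09/208.38 = 7.72%.
July: labor force = 196.30 + 15.43 = 211.73; u = 15.43/211.73 = 7.29%.
Change = 7.29% − 7.72% = −0.43 pp.

The unemployment rate changed by −0.43 percentage points.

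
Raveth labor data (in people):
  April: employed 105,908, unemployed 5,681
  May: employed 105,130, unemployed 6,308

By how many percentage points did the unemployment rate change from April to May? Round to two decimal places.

April: labor force = 105,908 + 5,681 = 111,589; u = 5,681/111,589 = 5.09%.
May: labor force = 105,130 + 6,308 = 111,438; u = 6,308/111,438 = 5.66%.
Change = 5.66% − 5.09% = +0.57 pp.

The unemployment rate changed by +0.57 percentage points.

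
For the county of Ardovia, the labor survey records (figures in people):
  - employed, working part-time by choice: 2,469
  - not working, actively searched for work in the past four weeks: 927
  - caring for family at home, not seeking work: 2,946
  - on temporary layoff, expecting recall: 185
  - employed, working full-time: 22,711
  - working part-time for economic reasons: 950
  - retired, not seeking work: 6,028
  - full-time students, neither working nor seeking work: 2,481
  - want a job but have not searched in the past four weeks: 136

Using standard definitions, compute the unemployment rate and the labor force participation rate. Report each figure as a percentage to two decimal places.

Unemployment rate ≈ 4.08%; labor force participation rate ≈ 70.15%.

Employed = 2,469 + 22,711 + 950 = 26,130 (anyone who worked, including part-time for economic reasons, counts as employed).
Unemployed = 927 + 185 = 1,112 (jobless and actively searching, or on temporary layoff).
Labor force = 26,130 + 1,112 = 27,242.
Not in labor force = 2,946 + 6,028 + 2,481 + 136 = 11,591 (those not working and not actively searching are outside the labor force — including those who want a job but have given up searching).
Civilian working-age population = 27,242 + 11,591 = 38,833.
Unemployment rate = 1,112 / 27,242 = 4.08%.
Labor force participation rate = 27,242 / 38,833 = 70.15%.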